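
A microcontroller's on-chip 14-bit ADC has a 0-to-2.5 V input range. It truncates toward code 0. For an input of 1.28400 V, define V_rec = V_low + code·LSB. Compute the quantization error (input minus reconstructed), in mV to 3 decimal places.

0.125 mV

LSB = 2.5/2^14 = 152.59 µV.
Scaled input = 8414.8224 LSBs, so code = 8414.
Code 8414 maps back to 0 + 8414×0.000152588 V = 1.2838745 V.
Difference: 0.000125488 V → 0.125 mV.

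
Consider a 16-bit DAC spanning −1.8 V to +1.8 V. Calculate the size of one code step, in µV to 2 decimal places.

Full-scale span = 3.6 V.
LSB = 3.6 / 2^16 = 3.6 / 65536 = 5.49316e-05 V = 54.93 µV.

54.93 µV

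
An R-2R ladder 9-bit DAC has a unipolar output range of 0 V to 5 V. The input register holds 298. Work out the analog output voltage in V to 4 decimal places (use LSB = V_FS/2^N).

LSB = 5 V / 2^9 = 9.766 mV.
V_out = 0 + 298 × 0.00976562 V = 2.91016 V.

2.9102 V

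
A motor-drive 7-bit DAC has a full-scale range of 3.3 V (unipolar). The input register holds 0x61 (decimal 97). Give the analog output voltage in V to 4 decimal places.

LSB = 3.3 V / 2^7 = 25.781 mV.
Code 0x61 = 97 decimal.
V_out = 0 + 97 × 0.0257812 V = 2.50078 V.

2.5008 V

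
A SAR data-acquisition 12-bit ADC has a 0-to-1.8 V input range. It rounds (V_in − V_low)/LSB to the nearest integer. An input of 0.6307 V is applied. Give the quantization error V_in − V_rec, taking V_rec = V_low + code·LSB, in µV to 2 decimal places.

One LSB is 1.8 V / 4096 = 439.45 µV.
(V_in − V_low)/LSB = (0.6307 − 0)/0.000439453 = 1435.1929 → code 1435 (round).
Code 1435 maps back to 0 + 1435×0.000439453 V = 0.63061523 V.
V_in − V_rec = 8.47656e-05 V = 84.77 µV.

84.77 µV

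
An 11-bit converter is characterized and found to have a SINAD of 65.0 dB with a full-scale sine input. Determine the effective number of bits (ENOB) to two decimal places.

ENOB = (SINAD − 1.76) / 6.02 = (65.0 − 1.76)/6.02 = 10.505.

10.50 bits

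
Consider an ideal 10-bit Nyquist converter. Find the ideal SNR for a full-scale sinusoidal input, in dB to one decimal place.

SNR ≈ 6.02·N + 1.76 dB = 6.02·10 + 1.76 = 61.96 dB.

62.0 dB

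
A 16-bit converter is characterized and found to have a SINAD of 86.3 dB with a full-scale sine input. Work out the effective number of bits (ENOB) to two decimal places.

14.04 bits

ENOB = (SINAD − 1.76) / 6.02 = (86.3 − 1.76)/6.02 = 14.043.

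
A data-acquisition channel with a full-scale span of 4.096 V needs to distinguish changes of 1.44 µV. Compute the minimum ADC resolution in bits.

Number of steps required ≥ 4.096 V / 1.44 µV = 2844444.44.
Need 2^N ≥ 2844444.44; 2^21 = 2097152, 2^22 = 4194304.
Minimum N = 22.

22 bits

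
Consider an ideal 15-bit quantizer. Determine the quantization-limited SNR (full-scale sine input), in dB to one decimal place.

92.1 dB

SNR ≈ 6.02·N + 1.76 dB = 6.02·15 + 1.76 = 92.06 dB.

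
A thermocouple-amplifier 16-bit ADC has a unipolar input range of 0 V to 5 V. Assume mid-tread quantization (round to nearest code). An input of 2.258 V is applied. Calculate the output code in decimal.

Full-scale span = 5 V; LSB = 5/2^16 = 76.29 µV.
(2.258 − 0) / 7.62939e-05 = 29596.058 LSBs.
Round → code 29596.

code 29596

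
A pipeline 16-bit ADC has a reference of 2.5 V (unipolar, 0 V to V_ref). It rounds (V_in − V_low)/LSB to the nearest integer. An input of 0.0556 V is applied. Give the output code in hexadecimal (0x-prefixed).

code 0x5B2 (decimal 1458)

With 65536 levels over 2.5 V, one step is 38.15 µV.
Input sits at 1457.521 steps above V_low.
So the output code is 1458.
In hexadecimal (0x-prefixed): 0x5B2.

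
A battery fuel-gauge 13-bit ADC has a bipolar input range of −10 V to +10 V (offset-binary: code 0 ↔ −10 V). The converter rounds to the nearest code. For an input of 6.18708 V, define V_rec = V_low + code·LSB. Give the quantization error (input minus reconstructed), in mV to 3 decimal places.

LSB = 20/2^13 = 2.441 mV.
(6.18708 − (−10))/0.00244141 = 6630.2280; round gives code 6630.
V_rec = (−10) + 6630·0.00244141 = 6.1865234 V.
Error = 6.18708 − 6.1865234 = 0.000556562 V = 0.557 mV.

0.557 mV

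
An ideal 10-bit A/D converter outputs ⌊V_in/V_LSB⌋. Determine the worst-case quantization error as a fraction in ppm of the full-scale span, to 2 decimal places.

Truncating → worst-case error = 1 LSB = V_FS/2^10, so 1e+06/1024 = 976.562 ppm of full scale.

976.56 ppm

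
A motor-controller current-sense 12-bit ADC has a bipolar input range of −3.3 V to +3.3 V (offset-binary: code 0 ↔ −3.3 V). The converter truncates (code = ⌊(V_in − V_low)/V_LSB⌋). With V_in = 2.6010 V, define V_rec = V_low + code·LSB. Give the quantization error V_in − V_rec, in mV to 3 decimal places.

One LSB is 6.6 V / 4096 = 1.611 mV.
Scaled input = 3662.1964 LSBs, so code = 3662.
V_rec = (−3.3) + 3662·0.00161133 = 2.6006836 V.
Error = 2.6010 − 2.6006836 = 0.000316406 V = 0.316 mV.

0.316 mV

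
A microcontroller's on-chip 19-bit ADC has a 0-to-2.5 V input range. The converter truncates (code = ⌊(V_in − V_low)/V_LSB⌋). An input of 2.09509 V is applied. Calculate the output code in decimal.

With 524288 levels over 2.5 V, one step is 4.77 µV.
(2.09509 − 0) / 4.76837e-06 = 439372.218 LSBs.
Floor → code 439372.

code 439372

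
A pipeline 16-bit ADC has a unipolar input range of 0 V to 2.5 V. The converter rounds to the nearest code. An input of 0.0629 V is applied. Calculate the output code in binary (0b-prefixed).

Full-scale span = 2.5 V; LSB = 2.5/2^16 = 38.15 µV.
(0.0629 − 0) / 3.8147e-05 = 1648.886 LSBs.
round(1648.886) = 1649.
In binary (0b-prefixed): 0b11001110001.

code 0b11001110001 (decimal 1649)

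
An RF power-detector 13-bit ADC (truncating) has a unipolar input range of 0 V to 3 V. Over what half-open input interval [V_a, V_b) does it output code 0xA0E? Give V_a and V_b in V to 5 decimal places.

LSB = 3/2^13 = 366.21 µV.
Code 0xA0E = 2574 decimal.
V_a = V_low + 2574·LSB = 0.942627 V; V_b = V_low + 2575·LSB = 0.942993 V.

[0.94263 V, 0.94299 V)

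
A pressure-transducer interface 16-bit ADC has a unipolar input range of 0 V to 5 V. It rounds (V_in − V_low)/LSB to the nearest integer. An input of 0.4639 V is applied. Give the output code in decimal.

code 6080

Full-scale span = 5 V; LSB = 5/2^16 = 76.29 µV.
(V_in − V_low)/LSB = (0.4639 − 0) / 7.62939e-05 = 6080.430.
round(6080.430) = 6080.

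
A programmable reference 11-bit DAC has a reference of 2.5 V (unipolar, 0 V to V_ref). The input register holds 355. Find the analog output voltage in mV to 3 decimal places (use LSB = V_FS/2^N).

LSB = 2.5 V / 2^11 = 1.221 mV.
V_out = 0 + 355 × 0.0012207 V = 0.43335 V.
= 433.350 mV.

433.350 mV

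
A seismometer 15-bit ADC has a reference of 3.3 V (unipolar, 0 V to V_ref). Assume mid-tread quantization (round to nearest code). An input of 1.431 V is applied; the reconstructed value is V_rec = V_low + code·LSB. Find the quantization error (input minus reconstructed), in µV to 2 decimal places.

Step size: 3.3 V ÷ 2^15 = 100.71 µV.
(1.431 − 0)/0.000100708 = 14209.3964; round gives code 14209.
V_rec = 0 + 14209·0.000100708 = 1.4309601 V.
Difference: 3.9917e-05 V → 39.92 µV.

39.92 µV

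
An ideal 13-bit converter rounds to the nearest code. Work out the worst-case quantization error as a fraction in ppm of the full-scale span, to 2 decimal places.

Rounding → worst-case error = ½ LSB = V_FS/2^14, so 1e+06/16384 = 61.0352 ppm of full scale.

61.04 ppm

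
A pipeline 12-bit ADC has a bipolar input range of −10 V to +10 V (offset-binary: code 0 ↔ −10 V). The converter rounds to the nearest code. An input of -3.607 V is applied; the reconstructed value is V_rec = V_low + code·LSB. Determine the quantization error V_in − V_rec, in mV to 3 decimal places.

LSB = 20/2^12 = 4.883 mV.
(-3.607 − (−10))/0.00488281 = 1309.2864; round gives code 1309.
Code 1309 maps back to (−10) + 1309×0.00488281 V = -3.6083984 V.
Error = -3.607 − (−3.6083984) = 0.00139844 V = 1.398 mV.

1.398 mV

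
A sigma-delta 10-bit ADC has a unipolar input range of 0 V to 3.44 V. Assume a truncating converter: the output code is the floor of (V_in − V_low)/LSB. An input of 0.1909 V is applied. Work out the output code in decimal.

code 56

Full-scale span = 3.44 V; LSB = 3.44/2^10 = 3.359 mV.
Input sits at 56.826 steps above V_low.
Floor → code 56.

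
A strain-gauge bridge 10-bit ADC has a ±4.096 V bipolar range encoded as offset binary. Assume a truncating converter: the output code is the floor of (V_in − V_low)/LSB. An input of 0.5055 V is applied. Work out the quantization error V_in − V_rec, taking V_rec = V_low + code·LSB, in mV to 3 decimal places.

One LSB is 8.192 V / 1024 = 8.000 mV.
Scaled input = 575.1875 LSBs, so code = 575.
Reconstructed: 0.504 V.
V_in − V_rec = 0.0015 V = 1.500 mV.

1.500 mV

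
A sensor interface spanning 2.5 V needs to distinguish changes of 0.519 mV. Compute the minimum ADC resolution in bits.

Number of steps required ≥ 2.5 V / 0.519 mV = 4816.96.
Need 2^N ≥ 4816.96; 2^12 = 4096, 2^13 = 8192.
Minimum N = 13.

13 bits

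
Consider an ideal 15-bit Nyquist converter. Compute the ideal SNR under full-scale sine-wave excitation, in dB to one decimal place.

SNR ≈ 6.02·N + 1.76 dB = 6.02·15 + 1.76 = 92.06 dB.

92.1 dB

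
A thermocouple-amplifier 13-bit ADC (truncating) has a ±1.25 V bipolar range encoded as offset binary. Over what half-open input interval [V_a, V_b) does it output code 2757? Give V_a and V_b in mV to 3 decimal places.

[-408.630 mV, -408.325 mV)

LSB = 2.5/2^13 = 305.18 µV.
V_a = V_low + 2757·LSB = -0.40863 V; V_b = V_low + 2758·LSB = -0.408325 V.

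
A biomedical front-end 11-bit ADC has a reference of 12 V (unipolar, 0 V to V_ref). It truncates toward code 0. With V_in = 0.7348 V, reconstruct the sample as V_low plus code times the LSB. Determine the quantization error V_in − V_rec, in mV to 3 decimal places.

One LSB is 12 V / 2048 = 5.859 mV.
(0.7348 − 0)/0.00585938 = 125.4059; ⌊·⌋ gives code 125.
V_rec = 0 + 125·0.00585938 = 0.73242188 V.
Difference: 0.00237813 V → 2.378 mV.

2.378 mV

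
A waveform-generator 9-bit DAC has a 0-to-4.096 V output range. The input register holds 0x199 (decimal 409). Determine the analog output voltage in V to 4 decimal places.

3.2720 V

LSB = 4.096 V / 2^9 = 8.000 mV.
Code 0x199 = 409 decimal.
V_out = 0 + 409 × 0.008 V = 3.272 V.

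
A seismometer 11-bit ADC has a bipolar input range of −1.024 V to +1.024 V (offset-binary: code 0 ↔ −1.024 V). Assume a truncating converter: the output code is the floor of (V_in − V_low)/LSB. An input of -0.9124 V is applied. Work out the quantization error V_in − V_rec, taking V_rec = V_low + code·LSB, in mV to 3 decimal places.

0.600 mV

One LSB is 2.048 V / 2048 = 1.000 mV.
Scaled input = 111.6000 LSBs, so code = 111.
Code 111 maps back to (−1.024) + 111×0.001 V = -0.913 V.
Difference: 0.0006 V → 0.600 mV.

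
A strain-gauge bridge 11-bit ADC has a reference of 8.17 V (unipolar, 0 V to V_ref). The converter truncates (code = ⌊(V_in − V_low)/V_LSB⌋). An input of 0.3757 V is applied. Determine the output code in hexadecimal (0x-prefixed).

code 0x5E (decimal 94)

With 2048 levels over 8.17 V, one step is 3.989 mV.
(0.3757 − 0) / 0.00398926 = 94.178 LSBs.
Floor → code 94.
In hexadecimal (0x-prefixed): 0x5E.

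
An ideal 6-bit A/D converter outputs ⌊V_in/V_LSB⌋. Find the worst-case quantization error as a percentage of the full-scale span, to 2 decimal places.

1.56 %

Truncating → worst-case error = 1 LSB = V_FS/2^6, so 100/64 = 1.5625 % of full scale.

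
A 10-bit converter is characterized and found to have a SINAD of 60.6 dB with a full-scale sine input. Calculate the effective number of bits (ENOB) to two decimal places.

9.77 bits

ENOB = (SINAD − 1.76) / 6.02 = (60.6 − 1.76)/6.02 = 9.774.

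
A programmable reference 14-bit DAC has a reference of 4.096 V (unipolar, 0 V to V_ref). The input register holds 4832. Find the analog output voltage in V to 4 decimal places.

1.2080 V

LSB = 4.096 V / 2^14 = 250.00 µV.
V_out = 0 + 4832 × 0.00025 V = 1.208 V.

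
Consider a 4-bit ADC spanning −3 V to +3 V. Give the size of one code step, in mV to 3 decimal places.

Full-scale span = 6 V.
LSB = 6 / 2^4 = 6 / 16 = 0.375 V = 375.000 mV.

375.000 mV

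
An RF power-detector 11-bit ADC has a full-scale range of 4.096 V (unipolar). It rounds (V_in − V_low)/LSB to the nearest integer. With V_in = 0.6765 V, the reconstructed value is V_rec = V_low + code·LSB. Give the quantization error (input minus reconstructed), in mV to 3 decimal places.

0.500 mV

Step size: 4.096 V ÷ 2^11 = 2.000 mV.
(V_in − V_low)/LSB = (0.6765 − 0)/0.002 = 338.2500 → code 338 (round).
Code 338 maps back to 0 + 338×0.002 V = 0.676 V.
Error = 0.6765 − 0.676 = 0.0005 V = 0.500 mV.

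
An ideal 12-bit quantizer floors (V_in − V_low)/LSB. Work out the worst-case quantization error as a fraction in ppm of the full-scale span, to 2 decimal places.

Truncating → worst-case error = 1 LSB = V_FS/2^12, so 1e+06/4096 = 244.141 ppm of full scale.

244.14 ppm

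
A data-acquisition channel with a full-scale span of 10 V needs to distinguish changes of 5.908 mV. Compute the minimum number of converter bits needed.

Number of steps required ≥ 10 V / 5.908 mV = 1692.62.
Need 2^N ≥ 1692.62; 2^10 = 1024, 2^11 = 2048.
Minimum N = 11.

11 bits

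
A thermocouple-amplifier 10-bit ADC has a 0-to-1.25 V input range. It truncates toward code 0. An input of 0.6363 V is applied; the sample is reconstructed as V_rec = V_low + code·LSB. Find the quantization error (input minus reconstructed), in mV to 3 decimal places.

0.314 mV

Step size: 1.25 V ÷ 2^10 = 1.221 mV.
(V_in − V_low)/LSB = (0.6363 − 0)/0.0012207 = 521.2570 → code 521 (floor).
V_rec = 0 + 521·0.0012207 = 0.63598633 V.
V_in − V_rec = 0.000313672 V = 0.314 mV.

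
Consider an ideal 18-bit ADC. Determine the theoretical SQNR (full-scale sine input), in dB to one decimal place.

110.1 dB

SNR ≈ 6.02·N + 1.76 dB = 6.02·18 + 1.76 = 110.12 dB.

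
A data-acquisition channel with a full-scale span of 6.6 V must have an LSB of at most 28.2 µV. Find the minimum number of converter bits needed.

18 bits

Number of steps required ≥ 6.6 V / 28.2 µV = 234042.55.
Need 2^N ≥ 234042.55; 2^17 = 131072, 2^18 = 262144.
Minimum N = 18.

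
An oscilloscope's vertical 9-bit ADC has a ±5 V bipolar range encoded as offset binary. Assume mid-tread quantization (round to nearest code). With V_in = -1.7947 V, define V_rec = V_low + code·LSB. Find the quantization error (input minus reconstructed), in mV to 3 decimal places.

One LSB is 10 V / 512 = 19.531 mV.
Scaled input = 164.1114 LSBs, so code = 164.
V_rec = (−5) + 164·0.0195312 = -1.796875 V.
V_in − V_rec = 0.002175 V = 2.175 mV.

2.175 mV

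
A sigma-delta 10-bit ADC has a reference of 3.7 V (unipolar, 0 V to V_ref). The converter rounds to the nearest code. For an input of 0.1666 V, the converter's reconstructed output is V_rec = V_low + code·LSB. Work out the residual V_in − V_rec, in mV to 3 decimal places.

One LSB is 3.7 V / 1024 = 3.613 mV.
(V_in − V_low)/LSB = (0.1666 − 0)/0.00361328 = 46.1077 → code 46 (round).
Reconstructed: 0.16621094 V.
V_in − V_rec = 0.000389062 V = 0.389 mV.

0.389 mV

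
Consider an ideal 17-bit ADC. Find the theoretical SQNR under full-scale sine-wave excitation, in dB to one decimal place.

SNR ≈ 6.02·N + 1.76 dB = 6.02·17 + 1.76 = 104.10 dB.

104.1 dB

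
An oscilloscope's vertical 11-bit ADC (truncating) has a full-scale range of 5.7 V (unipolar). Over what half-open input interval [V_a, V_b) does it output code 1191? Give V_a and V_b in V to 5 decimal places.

[3.31479 V, 3.31758 V)

LSB = 5.7/2^11 = 2.783 mV.
V_a = V_low + 1191·LSB = 3.31479 V; V_b = V_low + 1192·LSB = 3.31758 V.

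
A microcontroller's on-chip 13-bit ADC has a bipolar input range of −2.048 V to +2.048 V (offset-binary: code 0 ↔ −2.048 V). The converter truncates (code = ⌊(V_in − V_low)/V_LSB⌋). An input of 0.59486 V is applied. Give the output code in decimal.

Full-scale span = 4.096 V; LSB = 4.096/2^13 = 0.500 mV.
Input sits at 5285.720 steps above V_low.
So the output code is 5285.

code 5285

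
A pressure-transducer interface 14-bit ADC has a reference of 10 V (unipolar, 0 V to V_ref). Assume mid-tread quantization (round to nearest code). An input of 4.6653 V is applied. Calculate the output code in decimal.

LSB = 10 V / 16384 = 0.610 mV.
(V_in − V_low)/LSB = (4.6653 − 0) / 0.000610352 = 7643.628.
round(7643.628) = 7644.

code 7644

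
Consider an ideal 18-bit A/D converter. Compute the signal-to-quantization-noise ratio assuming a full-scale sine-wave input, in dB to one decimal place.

110.1 dB

SNR ≈ 6.02·N + 1.76 dB = 6.02·18 + 1.76 = 110.12 dB.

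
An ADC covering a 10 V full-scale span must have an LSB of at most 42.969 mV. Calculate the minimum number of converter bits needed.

8 bits

Number of steps required ≥ 10 V / 42.969 mV = 232.73.
Need 2^N ≥ 232.73; 2^7 = 128, 2^8 = 256.
Minimum N = 8.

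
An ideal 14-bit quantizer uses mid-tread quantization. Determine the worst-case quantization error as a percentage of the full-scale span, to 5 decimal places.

Rounding → worst-case error = ½ LSB = V_FS/2^15, so 100/32768 = 0.00305176 % of full scale.

0.00305 %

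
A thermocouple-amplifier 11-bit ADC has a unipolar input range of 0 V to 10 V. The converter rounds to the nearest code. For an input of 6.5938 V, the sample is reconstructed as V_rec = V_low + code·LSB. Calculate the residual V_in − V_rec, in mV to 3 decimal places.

2.003 mV

One LSB is 10 V / 2048 = 4.883 mV.
Scaled input = 1350.4102 LSBs, so code = 1350.
Reconstructed: 6.5917969 V.
Difference: 0.00200313 V → 2.003 mV.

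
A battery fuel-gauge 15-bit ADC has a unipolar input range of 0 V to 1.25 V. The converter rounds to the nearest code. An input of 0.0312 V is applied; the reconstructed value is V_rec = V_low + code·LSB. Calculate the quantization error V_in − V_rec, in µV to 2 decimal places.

Step size: 1.25 V ÷ 2^15 = 38.15 µV.
(0.0312 − 0)/3.8147e-05 = 817.8893; round gives code 818.
Reconstructed: 0.031204224 V.
V_in − V_rec = -4.22363e-06 V = -4.22 µV.

-4.22 µV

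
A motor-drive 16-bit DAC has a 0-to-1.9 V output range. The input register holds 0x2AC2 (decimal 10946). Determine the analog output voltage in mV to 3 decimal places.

LSB = 1.9 V / 2^16 = 28.99 µV.
Code 0x2AC2 = 10946 decimal.
V_out = 0 + 10946 × 2.89917e-05 V = 0.317343 V.
= 317.343 mV.

317.343 mV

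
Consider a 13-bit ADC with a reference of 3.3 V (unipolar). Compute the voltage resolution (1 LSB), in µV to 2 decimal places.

Full-scale span = 3.3 V.
LSB = 3.3 / 2^13 = 3.3 / 8192 = 0.000402832 V = 402.83 µV.

402.83 µV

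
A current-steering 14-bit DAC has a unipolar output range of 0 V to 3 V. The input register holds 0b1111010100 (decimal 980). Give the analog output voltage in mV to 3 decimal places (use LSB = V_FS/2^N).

LSB = 3 V / 2^14 = 183.11 µV.
Code 0b1111010100 = 980 decimal.
V_out = 0 + 980 × 0.000183105 V = 0.179443 V.
= 179.443 mV.

179.443 mV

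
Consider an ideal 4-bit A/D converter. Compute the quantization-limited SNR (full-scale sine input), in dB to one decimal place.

SNR ≈ 6.02·N + 1.76 dB = 6.02·4 + 1.76 = 25.84 dB.

25.8 dB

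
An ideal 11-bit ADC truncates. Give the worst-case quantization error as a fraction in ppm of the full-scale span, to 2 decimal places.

488.28 ppm

Truncating → worst-case error = 1 LSB = V_FS/2^11, so 1e+06/2048 = 488.281 ppm of full scale.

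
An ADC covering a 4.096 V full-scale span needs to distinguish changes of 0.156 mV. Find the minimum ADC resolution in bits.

15 bits

Number of steps required ≥ 4.096 V / 0.156 mV = 26256.41.
Need 2^N ≥ 26256.41; 2^14 = 16384, 2^15 = 32768.
Minimum N = 15.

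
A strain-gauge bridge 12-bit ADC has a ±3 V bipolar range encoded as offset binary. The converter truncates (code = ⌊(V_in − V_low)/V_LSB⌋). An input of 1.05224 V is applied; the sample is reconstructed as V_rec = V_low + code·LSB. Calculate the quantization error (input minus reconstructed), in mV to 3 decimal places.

LSB = 6/2^12 = 1.465 mV.
Scaled input = 2766.3292 LSBs, so code = 2766.
Reconstructed: 1.0517578 V.
Difference: 0.000482187 V → 0.482 mV.

0.482 mV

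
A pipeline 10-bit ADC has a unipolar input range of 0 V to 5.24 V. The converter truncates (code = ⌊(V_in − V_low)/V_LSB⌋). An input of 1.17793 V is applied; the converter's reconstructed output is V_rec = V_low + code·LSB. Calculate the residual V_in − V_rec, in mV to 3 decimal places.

0.977 mV

LSB = 5.24/2^10 = 5.117 mV.
Scaled input = 230.1909 LSBs, so code = 230.
Code 230 maps back to 0 + 230×0.00511719 V = 1.1769531 V.
Difference: 0.000976875 V → 0.977 mV.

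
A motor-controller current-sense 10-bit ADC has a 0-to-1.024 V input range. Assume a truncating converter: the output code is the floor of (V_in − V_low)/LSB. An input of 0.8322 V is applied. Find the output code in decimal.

code 832

With 1024 levels over 1.024 V, one step is 1.000 mV.
(0.8322 − 0) / 0.001 = 832.200 LSBs.
⌊·⌋(832.200) = 832.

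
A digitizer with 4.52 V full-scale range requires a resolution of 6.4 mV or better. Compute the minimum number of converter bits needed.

10 bits

Number of steps required ≥ 4.52 V / 6.4 mV = 706.25.
Need 2^N ≥ 706.25; 2^9 = 512, 2^10 = 1024.
Minimum N = 10.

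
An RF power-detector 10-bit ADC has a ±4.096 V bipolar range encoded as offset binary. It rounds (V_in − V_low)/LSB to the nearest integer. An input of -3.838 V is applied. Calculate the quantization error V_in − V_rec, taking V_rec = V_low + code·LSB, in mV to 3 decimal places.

2.000 mV

Step size: 8.192 V ÷ 2^10 = 8.000 mV.
(V_in − V_low)/LSB = (-3.838 − (−4.096))/0.008 = 32.2500 → code 32 (round).
Reconstructed: -3.84 V.
V_in − V_rec = 0.002 V = 2.000 mV.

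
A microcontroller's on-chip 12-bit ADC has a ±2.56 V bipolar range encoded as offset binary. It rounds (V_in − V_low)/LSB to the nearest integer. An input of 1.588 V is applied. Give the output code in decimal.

code 3318

With 4096 levels over 5.12 V, one step is 1.250 mV.
(V_in − V_low)/LSB = (1.588 − (−2.56)) / 0.00125 = 3318.400.
So the output code is 3318.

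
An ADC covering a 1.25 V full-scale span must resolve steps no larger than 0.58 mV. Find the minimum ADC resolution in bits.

Number of steps required ≥ 1.25 V / 0.58 mV = 2155.17.
Need 2^N ≥ 2155.17; 2^11 = 2048, 2^12 = 4096.
Minimum N = 12.

12 bits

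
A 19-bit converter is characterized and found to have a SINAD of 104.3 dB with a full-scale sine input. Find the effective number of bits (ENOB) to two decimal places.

17.03 bits

ENOB = (SINAD − 1.76) / 6.02 = (104.3 − 1.76)/6.02 = 17.033.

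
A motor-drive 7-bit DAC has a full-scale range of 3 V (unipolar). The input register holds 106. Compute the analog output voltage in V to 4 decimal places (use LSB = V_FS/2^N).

2.4844 V

LSB = 3 V / 2^7 = 23.438 mV.
V_out = 0 + 106 × 0.0234375 V = 2.48438 V.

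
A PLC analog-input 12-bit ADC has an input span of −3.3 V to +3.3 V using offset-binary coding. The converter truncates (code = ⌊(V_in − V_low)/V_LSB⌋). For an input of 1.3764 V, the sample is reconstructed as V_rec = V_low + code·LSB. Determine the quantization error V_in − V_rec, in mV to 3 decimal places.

0.326 mV

Step size: 6.6 V ÷ 2^12 = 1.611 mV.
(1.3764 − (−3.3))/0.00161133 = 2902.2022; ⌊·⌋ gives code 2902.
V_rec = (−3.3) + 2902·0.00161133 = 1.3760742 V.
Difference: 0.000325781 V → 0.326 mV.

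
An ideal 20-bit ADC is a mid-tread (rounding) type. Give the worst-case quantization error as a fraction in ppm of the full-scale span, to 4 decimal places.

Rounding → worst-case error = ½ LSB = V_FS/2^21, so 1e+06/2097152 = 0.476837 ppm of full scale.

0.4768 ppm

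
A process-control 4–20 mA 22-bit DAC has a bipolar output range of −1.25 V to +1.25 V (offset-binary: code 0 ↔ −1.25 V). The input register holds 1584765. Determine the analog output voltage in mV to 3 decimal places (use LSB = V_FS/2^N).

-305.406 mV

LSB = 2.5 V / 2^22 = 0.60 µV.
V_out = (−1.25) + 1584765 × 5.96046e-07 V = -0.305406 V.
= -305.406 mV.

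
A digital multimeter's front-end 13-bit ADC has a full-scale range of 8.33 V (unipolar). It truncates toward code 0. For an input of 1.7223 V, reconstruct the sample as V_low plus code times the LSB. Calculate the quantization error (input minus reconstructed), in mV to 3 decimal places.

One LSB is 8.33 V / 8192 = 1.017 mV.
(V_in − V_low)/LSB = (1.7223 − 0)/0.00101685 = 1693.7673 → code 1693 (floor).
Reconstructed: 1.7215198 V.
V_in − V_rec = 0.000780225 V = 0.780 mV.

0.780 mV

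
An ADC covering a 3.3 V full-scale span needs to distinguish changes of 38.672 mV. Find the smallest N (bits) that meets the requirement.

Number of steps required ≥ 3.3 V / 38.672 mV = 85.33.
Need 2^N ≥ 85.33; 2^6 = 64, 2^7 = 128.
Minimum N = 7.

7 bits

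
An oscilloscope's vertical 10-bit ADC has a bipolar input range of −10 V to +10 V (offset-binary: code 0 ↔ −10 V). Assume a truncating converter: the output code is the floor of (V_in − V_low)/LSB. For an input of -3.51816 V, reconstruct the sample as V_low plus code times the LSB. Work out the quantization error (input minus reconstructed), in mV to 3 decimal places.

LSB = 20/2^10 = 19.531 mV.
Scaled input = 331.8702 LSBs, so code = 331.
V_rec = (−10) + 331·0.0195312 = -3.5351562 V.
Error = -3.51816 − (−3.5351562) = 0.0169963 V = 16.996 mV.

16.996 mV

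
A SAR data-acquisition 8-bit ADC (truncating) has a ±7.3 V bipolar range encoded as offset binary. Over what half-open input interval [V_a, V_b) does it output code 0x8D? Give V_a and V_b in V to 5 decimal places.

[0.74141 V, 0.79844 V)

LSB = 14.6/2^8 = 57.031 mV.
Code 0x8D = 141 decimal.
V_a = V_low + 141·LSB = 0.741406 V; V_b = V_low + 142·LSB = 0.798438 V.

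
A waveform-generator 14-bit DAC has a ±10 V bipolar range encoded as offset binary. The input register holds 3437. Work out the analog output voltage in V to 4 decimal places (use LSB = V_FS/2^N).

-5.8044 V

LSB = 20 V / 2^14 = 1.221 mV.
V_out = (−10) + 3437 × 0.0012207 V = -5.80444 V.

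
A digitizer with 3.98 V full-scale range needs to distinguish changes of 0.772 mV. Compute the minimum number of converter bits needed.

Number of steps required ≥ 3.98 V / 0.772 mV = 5155.44.
Need 2^N ≥ 5155.44; 2^12 = 4096, 2^13 = 8192.
Minimum N = 13.

13 bits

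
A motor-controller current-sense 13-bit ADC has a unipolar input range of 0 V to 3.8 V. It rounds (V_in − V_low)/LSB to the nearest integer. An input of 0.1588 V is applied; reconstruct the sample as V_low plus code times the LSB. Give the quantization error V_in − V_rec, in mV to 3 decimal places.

0.157 mV

One LSB is 3.8 V / 8192 = 463.87 µV.
Scaled input = 342.3394 LSBs, so code = 342.
Code 342 maps back to 0 + 342×0.000463867 V = 0.15864258 V.
Difference: 0.000157422 V → 0.157 mV.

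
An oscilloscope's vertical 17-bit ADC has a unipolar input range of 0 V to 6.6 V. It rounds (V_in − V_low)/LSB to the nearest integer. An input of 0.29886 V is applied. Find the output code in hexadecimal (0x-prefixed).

LSB = 6.6 V / 131072 = 50.35 µV.
(0.29886 − 0) / 5.0354e-05 = 5935.178 LSBs.
So the output code is 5935.
In hexadecimal (0x-prefixed): 0x172F.

code 0x172F (decimal 5935)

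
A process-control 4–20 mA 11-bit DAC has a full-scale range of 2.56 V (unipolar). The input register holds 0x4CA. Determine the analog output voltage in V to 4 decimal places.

LSB = 2.56 V / 2^11 = 1.250 mV.
Code 0x4CA = 1226 decimal.
V_out = 0 + 1226 × 0.00125 V = 1.5325 V.

1.5325 V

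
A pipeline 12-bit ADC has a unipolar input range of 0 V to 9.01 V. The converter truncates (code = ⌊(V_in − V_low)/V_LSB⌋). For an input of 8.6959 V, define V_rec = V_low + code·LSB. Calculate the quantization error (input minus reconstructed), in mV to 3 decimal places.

One LSB is 9.01 V / 4096 = 2.200 mV.
(V_in − V_low)/LSB = (8.6959 − 0)/0.00219971 = 3953.2083 → code 3953 (floor).
Code 3953 maps back to 0 + 3953×0.00219971 V = 8.6954419 V.
Error = 8.6959 − 8.6954419 = 0.000458105 V = 0.458 mV.

0.458 mV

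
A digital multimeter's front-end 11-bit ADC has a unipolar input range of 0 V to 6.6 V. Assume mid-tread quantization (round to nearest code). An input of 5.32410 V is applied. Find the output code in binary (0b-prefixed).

code 0b11001110100 (decimal 1652)

LSB = 6.6 V / 2048 = 3.223 mV.
Input sits at 1652.084 steps above V_low.
Round → code 1652.
In binary (0b-prefixed): 0b11001110100.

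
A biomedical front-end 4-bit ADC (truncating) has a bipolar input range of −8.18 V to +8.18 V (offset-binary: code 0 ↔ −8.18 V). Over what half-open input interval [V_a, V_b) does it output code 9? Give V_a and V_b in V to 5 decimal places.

[1.02250 V, 2.04500 V)

LSB = 16.36/2^4 = 1.0225 V.
V_a = V_low + 9·LSB = 1.0225 V; V_b = V_low + 10·LSB = 2.045 V.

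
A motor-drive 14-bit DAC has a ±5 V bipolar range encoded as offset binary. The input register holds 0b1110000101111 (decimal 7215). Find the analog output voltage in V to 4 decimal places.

LSB = 10 V / 2^14 = 0.610 mV.
Code 0b1110000101111 = 7215 decimal.
V_out = (−5) + 7215 × 0.000610352 V = -0.596313 V.

-0.5963 V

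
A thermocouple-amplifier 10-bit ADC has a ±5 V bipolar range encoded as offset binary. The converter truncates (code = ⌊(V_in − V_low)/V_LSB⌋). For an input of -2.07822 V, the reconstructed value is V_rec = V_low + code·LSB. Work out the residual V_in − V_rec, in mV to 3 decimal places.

1.858 mV

One LSB is 10 V / 1024 = 9.766 mV.
(-2.07822 − (−5))/0.00976562 = 299.1903; ⌊·⌋ gives code 299.
Code 299 maps back to (−5) + 299×0.00976562 V = -2.0800781 V.
Difference: 0.00185812 V → 1.858 mV.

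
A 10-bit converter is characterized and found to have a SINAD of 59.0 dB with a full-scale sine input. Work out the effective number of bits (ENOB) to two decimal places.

9.51 bits

ENOB = (SINAD − 1.76) / 6.02 = (59.0 − 1.76)/6.02 = 9.508.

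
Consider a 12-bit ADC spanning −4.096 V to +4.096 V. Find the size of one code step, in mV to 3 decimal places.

2.000 mV

Full-scale span = 8.192 V.
LSB = 8.192 / 2^12 = 8.192 / 4096 = 0.002 V = 2.000 mV.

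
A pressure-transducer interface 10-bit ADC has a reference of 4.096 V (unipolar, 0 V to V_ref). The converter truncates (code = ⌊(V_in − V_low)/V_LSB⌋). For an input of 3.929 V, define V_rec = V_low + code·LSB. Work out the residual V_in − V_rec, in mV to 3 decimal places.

One LSB is 4.096 V / 1024 = 4.000 mV.
(3.929 − 0)/0.004 = 982.2500; ⌊·⌋ gives code 982.
Code 982 maps back to 0 + 982×0.004 V = 3.928 V.
Difference: 0.001 V → 1.000 mV.

1.000 mV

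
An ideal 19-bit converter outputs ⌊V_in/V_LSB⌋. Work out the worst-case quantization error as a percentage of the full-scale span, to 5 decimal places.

0.00019 %

Truncating → worst-case error = 1 LSB = V_FS/2^19, so 100/524288 = 0.000190735 % of full scale.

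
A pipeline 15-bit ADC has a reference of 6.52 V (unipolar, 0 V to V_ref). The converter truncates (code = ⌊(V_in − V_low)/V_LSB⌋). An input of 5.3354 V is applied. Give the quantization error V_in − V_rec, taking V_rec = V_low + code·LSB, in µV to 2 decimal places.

94.82 µV

One LSB is 6.52 V / 32768 = 198.97 µV.
(5.3354 − 0)/0.000198975 = 26814.4766; ⌊·⌋ gives code 26814.
Code 26814 maps back to 0 + 26814×0.000198975 V = 5.3353052 V.
Difference: 9.48242e-05 V → 94.82 µV.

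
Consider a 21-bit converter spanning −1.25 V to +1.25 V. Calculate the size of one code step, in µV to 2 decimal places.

1.19 µV

Full-scale span = 2.5 V.
LSB = 2.5 / 2^21 = 2.5 / 2097152 = 1.19209e-06 V = 1.19 µV.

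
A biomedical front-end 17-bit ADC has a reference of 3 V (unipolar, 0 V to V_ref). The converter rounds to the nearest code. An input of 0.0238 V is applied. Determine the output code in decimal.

With 131072 levels over 3 V, one step is 22.89 µV.
Input sits at 1039.838 steps above V_low.
So the output code is 1040.

code 1040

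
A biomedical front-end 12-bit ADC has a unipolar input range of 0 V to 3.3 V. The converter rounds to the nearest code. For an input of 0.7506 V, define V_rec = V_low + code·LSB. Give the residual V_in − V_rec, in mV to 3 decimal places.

-0.279 mV

Step size: 3.3 V ÷ 2^12 = 0.806 mV.
Scaled input = 931.6538 LSBs, so code = 932.
Code 932 maps back to 0 + 932×0.000805664 V = 0.75087891 V.
V_in − V_rec = -0.000278906 V = -0.279 mV.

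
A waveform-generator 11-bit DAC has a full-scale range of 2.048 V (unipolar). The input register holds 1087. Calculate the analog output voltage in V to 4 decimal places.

LSB = 2.048 V / 2^11 = 1.000 mV.
V_out = 0 + 1087 × 0.001 V = 1.087 V.

1.0870 V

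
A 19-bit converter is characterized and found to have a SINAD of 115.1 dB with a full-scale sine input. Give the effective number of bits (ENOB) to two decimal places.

18.83 bits

ENOB = (SINAD − 1.76) / 6.02 = (115.1 − 1.76)/6.02 = 18.827.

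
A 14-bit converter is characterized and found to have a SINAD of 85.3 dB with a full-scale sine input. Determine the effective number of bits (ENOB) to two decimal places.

13.88 bits

ENOB = (SINAD − 1.76) / 6.02 = (85.3 − 1.76)/6.02 = 13.877.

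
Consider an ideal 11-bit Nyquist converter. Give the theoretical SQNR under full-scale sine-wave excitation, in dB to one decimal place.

SNR ≈ 6.02·N + 1.76 dB = 6.02·11 + 1.76 = 67.98 dB.

68.0 dB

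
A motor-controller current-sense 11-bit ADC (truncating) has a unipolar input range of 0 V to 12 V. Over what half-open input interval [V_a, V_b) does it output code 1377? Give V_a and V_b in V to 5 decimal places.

[8.06836 V, 8.07422 V)

LSB = 12/2^11 = 5.859 mV.
V_a = V_low + 1377·LSB = 8.06836 V; V_b = V_low + 1378·LSB = 8.07422 V.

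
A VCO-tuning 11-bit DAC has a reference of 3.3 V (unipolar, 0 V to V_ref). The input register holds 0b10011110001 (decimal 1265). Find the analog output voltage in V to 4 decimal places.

2.0383 V

LSB = 3.3 V / 2^11 = 1.611 mV.
Code 0b10011110001 = 1265 decimal.
V_out = 0 + 1265 × 0.00161133 V = 2.03833 V.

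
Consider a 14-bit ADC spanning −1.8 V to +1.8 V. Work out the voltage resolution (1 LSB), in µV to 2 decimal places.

Full-scale span = 3.6 V.
LSB = 3.6 / 2^14 = 3.6 / 16384 = 0.000219727 V = 219.73 µV.

219.73 µV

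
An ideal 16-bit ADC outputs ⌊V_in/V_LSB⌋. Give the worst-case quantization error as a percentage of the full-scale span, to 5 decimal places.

Truncating → worst-case error = 1 LSB = V_FS/2^16, so 100/65536 = 0.00152588 % of full scale.

0.00153 %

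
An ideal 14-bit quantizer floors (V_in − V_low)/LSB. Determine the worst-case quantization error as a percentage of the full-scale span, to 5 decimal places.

0.00610 %

Truncating → worst-case error = 1 LSB = V_FS/2^14, so 100/16384 = 0.00610352 % of full scale.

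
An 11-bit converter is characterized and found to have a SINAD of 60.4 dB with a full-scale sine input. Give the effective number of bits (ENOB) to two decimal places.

9.74 bits

ENOB = (SINAD − 1.76) / 6.02 = (60.4 − 1.76)/6.02 = 9.741.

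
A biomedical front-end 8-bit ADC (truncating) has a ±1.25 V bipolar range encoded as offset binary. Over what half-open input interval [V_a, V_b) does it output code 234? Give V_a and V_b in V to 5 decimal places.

[1.03516 V, 1.04492 V)

LSB = 2.5/2^8 = 9.766 mV.
V_a = V_low + 234·LSB = 1.03516 V; V_b = V_low + 235·LSB = 1.04492 V.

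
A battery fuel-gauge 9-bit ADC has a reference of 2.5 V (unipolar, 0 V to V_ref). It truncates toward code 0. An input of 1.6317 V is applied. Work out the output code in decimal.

code 334

With 512 levels over 2.5 V, one step is 4.883 mV.
(1.6317 − 0) / 0.00488281 = 334.172 LSBs.
So the output code is 334.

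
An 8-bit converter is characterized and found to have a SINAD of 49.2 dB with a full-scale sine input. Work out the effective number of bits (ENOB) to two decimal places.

7.88 bits

ENOB = (SINAD − 1.76) / 6.02 = (49.2 − 1.76)/6.02 = 7.880.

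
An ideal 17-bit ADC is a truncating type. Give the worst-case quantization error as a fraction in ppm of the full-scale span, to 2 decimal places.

7.63 ppm

Truncating → worst-case error = 1 LSB = V_FS/2^17, so 1e+06/131072 = 7.62939 ppm of full scale.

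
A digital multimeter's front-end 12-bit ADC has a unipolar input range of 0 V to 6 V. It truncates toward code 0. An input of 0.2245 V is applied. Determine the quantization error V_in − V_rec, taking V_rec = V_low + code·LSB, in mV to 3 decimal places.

One LSB is 6 V / 4096 = 1.465 mV.
(0.2245 − 0)/0.00146484 = 153.2587; ⌊·⌋ gives code 153.
Code 153 maps back to 0 + 153×0.00146484 V = 0.22412109 V.
Error = 0.2245 − 0.22412109 = 0.000378906 V = 0.379 mV.

0.379 mV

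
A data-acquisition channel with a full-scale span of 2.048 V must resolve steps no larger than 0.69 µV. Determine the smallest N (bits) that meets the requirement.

22 bits

Number of steps required ≥ 2.048 V / 0.69 µV = 2968115.94.
Need 2^N ≥ 2968115.94; 2^21 = 2097152, 2^22 = 4194304.
Minimum N = 22.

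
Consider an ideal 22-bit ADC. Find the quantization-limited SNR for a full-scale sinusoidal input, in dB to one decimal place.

134.2 dB

SNR ≈ 6.02·N + 1.76 dB = 6.02·22 + 1.76 = 134.20 dB.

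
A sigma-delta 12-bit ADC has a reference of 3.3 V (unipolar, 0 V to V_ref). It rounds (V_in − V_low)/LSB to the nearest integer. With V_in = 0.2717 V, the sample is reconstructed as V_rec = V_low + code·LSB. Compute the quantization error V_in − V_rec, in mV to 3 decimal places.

0.191 mV

LSB = 3.3/2^12 = 0.806 mV.
(V_in − V_low)/LSB = (0.2717 − 0)/0.000805664 = 337.2373 → code 337 (round).
Reconstructed: 0.27150879 V.
Difference: 0.000191211 V → 0.191 mV.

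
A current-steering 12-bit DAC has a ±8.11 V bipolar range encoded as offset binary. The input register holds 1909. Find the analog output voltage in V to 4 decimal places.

-0.5504 V

LSB = 16.22 V / 2^12 = 3.960 mV.
V_out = (−8.11) + 1909 × 0.00395996 V = -0.550435 V.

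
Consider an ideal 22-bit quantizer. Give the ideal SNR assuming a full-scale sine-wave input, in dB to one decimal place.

134.2 dB

SNR ≈ 6.02·N + 1.76 dB = 6.02·22 + 1.76 = 134.20 dB.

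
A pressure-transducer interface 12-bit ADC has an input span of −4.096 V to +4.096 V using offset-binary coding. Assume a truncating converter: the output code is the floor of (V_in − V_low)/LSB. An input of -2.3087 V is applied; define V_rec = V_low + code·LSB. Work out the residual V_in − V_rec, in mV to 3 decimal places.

1.300 mV

One LSB is 8.192 V / 4096 = 2.000 mV.
(-2.3087 − (−4.096))/0.002 = 893.6500; ⌊·⌋ gives code 893.
Reconstructed: -2.31 V.
Error = -2.3087 − (−2.31) = 0.0013 V = 1.300 mV.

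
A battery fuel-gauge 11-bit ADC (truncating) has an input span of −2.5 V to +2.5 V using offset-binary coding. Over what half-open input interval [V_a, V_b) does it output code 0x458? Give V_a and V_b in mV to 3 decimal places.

LSB = 5/2^11 = 2.441 mV.
Code 0x458 = 1112 decimal.
V_a = V_low + 1112·LSB = 0.214844 V; V_b = V_low + 1113·LSB = 0.217285 V.

[214.844 mV, 217.285 mV)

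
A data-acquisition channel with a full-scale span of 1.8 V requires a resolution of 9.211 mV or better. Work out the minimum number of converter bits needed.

8 bits

Number of steps required ≥ 1.8 V / 9.211 mV = 195.42.
Need 2^N ≥ 195.42; 2^7 = 128, 2^8 = 256.
Minimum N = 8.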